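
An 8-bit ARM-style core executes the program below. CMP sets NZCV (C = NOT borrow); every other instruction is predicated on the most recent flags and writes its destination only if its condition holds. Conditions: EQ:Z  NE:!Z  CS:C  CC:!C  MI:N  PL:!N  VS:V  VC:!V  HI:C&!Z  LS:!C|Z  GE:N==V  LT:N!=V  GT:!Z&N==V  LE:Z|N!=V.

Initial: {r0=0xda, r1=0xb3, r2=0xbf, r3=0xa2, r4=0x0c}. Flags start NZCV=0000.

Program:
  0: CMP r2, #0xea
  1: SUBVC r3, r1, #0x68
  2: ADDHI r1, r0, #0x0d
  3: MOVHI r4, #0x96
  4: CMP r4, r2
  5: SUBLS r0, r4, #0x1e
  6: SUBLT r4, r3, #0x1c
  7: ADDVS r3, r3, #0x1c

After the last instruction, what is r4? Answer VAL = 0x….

VAL = 0x0c

0: ✓ CMP  NZCV=1000
1: ✓ SUBVC  r3←0x4b
2: · ADDHI
3: · MOVHI
4: ✓ CMP  NZCV=0000
5: ✓ SUBLS  r0←0xee
6: · SUBLT
7: · ADDVS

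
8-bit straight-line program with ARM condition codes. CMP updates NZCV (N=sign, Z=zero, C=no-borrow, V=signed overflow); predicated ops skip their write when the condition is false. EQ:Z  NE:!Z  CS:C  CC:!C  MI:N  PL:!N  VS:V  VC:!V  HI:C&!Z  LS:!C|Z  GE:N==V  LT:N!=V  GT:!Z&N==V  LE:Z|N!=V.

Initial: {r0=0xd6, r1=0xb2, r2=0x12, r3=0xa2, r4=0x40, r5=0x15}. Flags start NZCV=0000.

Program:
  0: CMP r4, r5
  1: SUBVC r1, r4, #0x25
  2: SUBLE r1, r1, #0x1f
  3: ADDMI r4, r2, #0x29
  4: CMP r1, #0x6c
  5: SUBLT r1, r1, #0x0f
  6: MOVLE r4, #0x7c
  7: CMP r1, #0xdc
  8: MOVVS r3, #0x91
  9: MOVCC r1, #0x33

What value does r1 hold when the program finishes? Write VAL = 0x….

VAL = 0x33

[0] flags=0010 → (cmp)
[1] flags=0010 VC?T → r1=0x1b
[2] flags=0010 LE?F → skip
[3] flags=0010 MI?F → skip
[4] flags=1000 → (cmp)
[5] flags=1000 LT?T → r1=0x0c
[6] flags=1000 LE?T → r4=0x7c
[7] flags=0000 → (cmp)
[8] flags=0000 VS?F → skip
[9] flags=0000 CC?T → r1=0x33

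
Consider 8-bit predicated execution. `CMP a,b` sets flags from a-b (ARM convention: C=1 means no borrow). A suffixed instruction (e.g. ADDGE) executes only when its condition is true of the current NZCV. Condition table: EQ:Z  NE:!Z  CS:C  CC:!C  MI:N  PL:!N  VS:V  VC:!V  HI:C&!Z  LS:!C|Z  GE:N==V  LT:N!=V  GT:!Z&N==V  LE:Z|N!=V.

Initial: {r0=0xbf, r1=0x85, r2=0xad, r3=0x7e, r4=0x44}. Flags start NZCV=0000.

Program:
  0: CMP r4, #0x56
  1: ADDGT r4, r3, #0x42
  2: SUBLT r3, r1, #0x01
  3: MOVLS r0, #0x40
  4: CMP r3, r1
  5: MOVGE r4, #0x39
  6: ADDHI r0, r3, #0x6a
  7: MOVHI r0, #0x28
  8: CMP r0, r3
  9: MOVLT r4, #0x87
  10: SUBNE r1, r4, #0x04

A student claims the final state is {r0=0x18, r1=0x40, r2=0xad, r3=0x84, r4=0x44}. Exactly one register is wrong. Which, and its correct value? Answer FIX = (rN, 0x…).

[0] flags=1000 → (cmp)
[1] flags=1000 GT?F → skip
[2] flags=1000 LT?T → r3=0x84
[3] flags=1000 LS?T → r0=0x40
[4] flags=1000 → (cmp)
[5] flags=1000 GE?F → skip
[6] flags=1000 HI?F → skip
[7] flags=1000 HI?F → skip
[8] flags=1001 → (cmp)
[9] flags=1001 LT?F → skip
[10] flags=1001 NE?T → r1=0x40

FIX = (r0, 0x40)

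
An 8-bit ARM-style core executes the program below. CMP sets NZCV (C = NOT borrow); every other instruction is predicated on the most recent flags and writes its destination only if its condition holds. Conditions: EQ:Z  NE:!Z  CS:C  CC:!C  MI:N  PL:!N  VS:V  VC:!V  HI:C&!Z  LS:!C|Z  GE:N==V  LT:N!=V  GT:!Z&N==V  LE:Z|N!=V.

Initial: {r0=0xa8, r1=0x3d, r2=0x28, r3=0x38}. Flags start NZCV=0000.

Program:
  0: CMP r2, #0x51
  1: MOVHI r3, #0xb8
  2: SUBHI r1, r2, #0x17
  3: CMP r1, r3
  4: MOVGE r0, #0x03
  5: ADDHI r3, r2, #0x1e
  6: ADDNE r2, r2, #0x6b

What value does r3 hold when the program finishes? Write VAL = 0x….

VAL = 0x46

[0] flags=1000 → (cmp)
[1] flags=1000 HI?F → skip
[2] flags=1000 HI?F → skip
[3] flags=0010 → (cmp)
[4] flags=0010 GE?T → r0=0x03
[5] flags=0010 HI?T → r3=0x46
[6] flags=0010 NE?T → r2=0x93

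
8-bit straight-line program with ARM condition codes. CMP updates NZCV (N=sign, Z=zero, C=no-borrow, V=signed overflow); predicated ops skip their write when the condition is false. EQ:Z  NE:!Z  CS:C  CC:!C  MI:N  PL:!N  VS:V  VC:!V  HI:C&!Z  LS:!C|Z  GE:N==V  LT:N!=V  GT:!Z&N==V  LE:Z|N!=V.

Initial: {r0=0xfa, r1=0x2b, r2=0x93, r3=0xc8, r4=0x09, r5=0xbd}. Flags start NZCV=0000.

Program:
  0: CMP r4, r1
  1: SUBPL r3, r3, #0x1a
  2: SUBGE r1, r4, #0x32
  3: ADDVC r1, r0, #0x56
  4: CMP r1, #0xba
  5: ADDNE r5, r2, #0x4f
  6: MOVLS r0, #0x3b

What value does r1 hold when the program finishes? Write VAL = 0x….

0: ✓ CMP  NZCV=1000
1: · SUBPL
2: · SUBGE
3: ✓ ADDVC  r1←0x50
4: ✓ CMP  NZCV=1001
5: ✓ ADDNE  r5←0xe2
6: ✓ MOVLS  r0←0x3b

VAL = 0x50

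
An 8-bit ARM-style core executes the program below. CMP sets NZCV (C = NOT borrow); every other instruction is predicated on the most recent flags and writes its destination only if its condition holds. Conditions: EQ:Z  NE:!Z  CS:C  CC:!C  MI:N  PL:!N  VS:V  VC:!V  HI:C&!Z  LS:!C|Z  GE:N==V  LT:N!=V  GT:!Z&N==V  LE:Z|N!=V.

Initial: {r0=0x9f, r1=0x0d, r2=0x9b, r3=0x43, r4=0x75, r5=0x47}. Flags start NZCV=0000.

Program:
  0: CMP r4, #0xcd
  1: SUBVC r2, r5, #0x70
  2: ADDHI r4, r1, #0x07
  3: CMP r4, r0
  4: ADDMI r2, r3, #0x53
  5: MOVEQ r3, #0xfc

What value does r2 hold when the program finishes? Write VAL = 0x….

[0] flags=1001 → (cmp)
[1] flags=1001 VC?F → skip
[2] flags=1001 HI?F → skip
[3] flags=1001 → (cmp)
[4] flags=1001 MI?T → r2=0x96
[5] flags=1001 EQ?F → skip

VAL = 0x96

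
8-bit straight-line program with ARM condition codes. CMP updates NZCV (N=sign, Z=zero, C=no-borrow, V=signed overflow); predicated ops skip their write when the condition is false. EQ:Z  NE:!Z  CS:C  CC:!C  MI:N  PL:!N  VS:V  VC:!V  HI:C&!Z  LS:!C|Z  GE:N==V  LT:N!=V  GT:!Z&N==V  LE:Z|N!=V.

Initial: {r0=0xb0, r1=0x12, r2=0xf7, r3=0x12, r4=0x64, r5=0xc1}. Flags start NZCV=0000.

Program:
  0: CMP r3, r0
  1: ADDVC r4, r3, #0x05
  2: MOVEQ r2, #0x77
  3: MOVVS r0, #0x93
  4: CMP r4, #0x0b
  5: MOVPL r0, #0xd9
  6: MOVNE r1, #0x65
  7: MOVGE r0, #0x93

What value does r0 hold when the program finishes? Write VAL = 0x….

0: ✓ CMP  NZCV=0000
1: ✓ ADDVC  r4←0x17
2: · MOVEQ
3: · MOVVS
4: ✓ CMP  NZCV=0010
5: ✓ MOVPL  r0←0xd9
6: ✓ MOVNE  r1←0x65
7: ✓ MOVGE  r0←0x93

VAL = 0x93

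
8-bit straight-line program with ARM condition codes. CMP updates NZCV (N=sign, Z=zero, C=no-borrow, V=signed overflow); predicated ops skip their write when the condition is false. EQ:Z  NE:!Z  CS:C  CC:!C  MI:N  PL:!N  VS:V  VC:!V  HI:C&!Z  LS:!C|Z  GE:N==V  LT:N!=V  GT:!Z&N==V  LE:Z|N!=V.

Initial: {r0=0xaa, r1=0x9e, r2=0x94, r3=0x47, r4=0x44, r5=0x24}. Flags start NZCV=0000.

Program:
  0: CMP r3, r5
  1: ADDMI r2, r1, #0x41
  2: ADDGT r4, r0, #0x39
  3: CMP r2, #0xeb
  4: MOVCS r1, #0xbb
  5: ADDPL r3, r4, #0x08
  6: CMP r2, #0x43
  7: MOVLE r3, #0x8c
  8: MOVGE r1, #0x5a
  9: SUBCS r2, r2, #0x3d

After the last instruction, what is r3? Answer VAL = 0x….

[0] flags=0010 → (cmp)
[1] flags=0010 MI?F → skip
[2] flags=0010 GT?T → r4=0xe3
[3] flags=1000 → (cmp)
[4] flags=1000 CS?F → skip
[5] flags=1000 PL?F → skip
[6] flags=0011 → (cmp)
[7] flags=0011 LE?T → r3=0x8c
[8] flags=0011 GE?F → skip
[9] flags=0011 CS?T → r2=0x57

VAL = 0x8c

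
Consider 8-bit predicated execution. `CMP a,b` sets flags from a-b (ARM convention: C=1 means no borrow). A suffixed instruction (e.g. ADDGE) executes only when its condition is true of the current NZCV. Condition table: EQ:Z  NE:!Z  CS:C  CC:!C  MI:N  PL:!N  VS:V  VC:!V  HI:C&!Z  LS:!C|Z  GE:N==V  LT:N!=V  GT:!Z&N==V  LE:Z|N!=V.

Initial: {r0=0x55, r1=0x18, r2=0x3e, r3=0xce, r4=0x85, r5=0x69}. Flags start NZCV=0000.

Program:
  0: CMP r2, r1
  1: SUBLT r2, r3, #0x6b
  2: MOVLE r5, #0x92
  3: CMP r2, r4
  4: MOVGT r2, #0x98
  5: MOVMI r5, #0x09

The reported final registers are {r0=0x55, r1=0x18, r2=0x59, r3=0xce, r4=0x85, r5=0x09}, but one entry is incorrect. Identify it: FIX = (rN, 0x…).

FIX = (r2, 0x98)

0: ✓ CMP  NZCV=0010
1: · SUBLT
2: · MOVLE
3: ✓ CMP  NZCV=1001
4: ✓ MOVGT  r2←0x98
5: ✓ MOVMI  r5←0x09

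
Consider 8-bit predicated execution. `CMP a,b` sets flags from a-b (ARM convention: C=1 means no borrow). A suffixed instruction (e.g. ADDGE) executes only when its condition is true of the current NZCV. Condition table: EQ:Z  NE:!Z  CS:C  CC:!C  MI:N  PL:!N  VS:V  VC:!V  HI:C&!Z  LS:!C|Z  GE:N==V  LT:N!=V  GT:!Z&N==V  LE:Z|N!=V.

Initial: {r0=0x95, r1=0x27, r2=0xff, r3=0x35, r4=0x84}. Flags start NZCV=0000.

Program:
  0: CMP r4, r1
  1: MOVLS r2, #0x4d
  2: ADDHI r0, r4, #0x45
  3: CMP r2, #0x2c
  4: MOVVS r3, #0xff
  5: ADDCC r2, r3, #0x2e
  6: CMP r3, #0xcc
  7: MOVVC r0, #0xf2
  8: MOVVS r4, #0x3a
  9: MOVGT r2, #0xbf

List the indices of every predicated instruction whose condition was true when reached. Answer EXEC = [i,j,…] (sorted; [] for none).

EXEC = [2,7,9]

0: ✓ CMP  NZCV=0011
1: · MOVLS
2: ✓ ADDHI  r0←0xc9
3: ✓ CMP  NZCV=1010
4: · MOVVS
5: · ADDCC
6: ✓ CMP  NZCV=0000
7: ✓ MOVVC  r0←0xf2
8: · MOVVS
9: ✓ MOVGT  r2←0xbf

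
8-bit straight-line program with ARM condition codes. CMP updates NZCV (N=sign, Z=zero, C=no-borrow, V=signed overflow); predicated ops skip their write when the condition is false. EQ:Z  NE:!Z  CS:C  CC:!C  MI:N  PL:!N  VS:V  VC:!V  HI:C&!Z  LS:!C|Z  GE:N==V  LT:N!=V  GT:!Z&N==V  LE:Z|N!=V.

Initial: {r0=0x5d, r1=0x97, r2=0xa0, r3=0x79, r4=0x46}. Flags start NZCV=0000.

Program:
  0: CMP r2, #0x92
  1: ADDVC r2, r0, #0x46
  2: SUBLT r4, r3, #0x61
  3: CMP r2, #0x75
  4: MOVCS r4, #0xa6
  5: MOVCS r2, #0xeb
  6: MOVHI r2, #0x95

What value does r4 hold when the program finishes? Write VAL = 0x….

[0] flags=0010 → (cmp)
[1] flags=0010 VC?T → r2=0xa3
[2] flags=0010 LT?F → skip
[3] flags=0011 → (cmp)
[4] flags=0011 CS?T → r4=0xa6
[5] flags=0011 CS?T → r2=0xeb
[6] flags=0011 HI?T → r2=0x95

VAL = 0xa6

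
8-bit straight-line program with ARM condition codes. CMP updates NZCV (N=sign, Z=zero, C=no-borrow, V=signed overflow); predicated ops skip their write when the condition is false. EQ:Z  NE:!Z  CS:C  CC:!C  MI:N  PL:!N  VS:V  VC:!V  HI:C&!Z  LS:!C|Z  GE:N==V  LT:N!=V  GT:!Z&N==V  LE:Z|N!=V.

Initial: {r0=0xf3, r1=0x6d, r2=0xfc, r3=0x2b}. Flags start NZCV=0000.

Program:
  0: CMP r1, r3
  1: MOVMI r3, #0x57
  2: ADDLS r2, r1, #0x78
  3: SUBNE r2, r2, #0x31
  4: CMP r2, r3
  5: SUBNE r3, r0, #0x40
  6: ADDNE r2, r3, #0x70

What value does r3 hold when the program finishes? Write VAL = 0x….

VAL = 0xb3

[0] flags=0010 → (cmp)
[1] flags=0010 MI?F → skip
[2] flags=0010 LS?F → skip
[3] flags=0010 NE?T → r2=0xcb
[4] flags=1010 → (cmp)
[5] flags=1010 NE?T → r3=0xb3
[6] flags=1010 NE?T → r2=0x23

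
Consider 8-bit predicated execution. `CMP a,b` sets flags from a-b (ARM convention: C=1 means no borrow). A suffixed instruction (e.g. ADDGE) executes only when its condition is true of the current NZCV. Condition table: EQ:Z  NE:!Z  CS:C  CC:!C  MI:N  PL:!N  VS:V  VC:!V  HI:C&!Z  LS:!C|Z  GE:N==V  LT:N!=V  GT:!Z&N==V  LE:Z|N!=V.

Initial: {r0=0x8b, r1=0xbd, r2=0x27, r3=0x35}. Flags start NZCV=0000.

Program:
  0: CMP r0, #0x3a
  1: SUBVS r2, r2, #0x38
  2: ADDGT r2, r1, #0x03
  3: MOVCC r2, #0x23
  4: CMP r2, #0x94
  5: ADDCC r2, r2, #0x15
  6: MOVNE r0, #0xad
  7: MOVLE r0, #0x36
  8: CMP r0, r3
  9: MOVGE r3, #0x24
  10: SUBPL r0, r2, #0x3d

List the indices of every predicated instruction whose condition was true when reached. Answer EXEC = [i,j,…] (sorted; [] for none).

[0] flags=0011 → (cmp)
[1] flags=0011 VS?T → r2=0xef
[2] flags=0011 GT?F → skip
[3] flags=0011 CC?F → skip
[4] flags=0010 → (cmp)
[5] flags=0010 CC?F → skip
[6] flags=0010 NE?T → r0=0xad
[7] flags=0010 LE?F → skip
[8] flags=0011 → (cmp)
[9] flags=0011 GE?F → skip
[10] flags=0011 PL?T → r0=0xb2

EXEC = [1,6,10]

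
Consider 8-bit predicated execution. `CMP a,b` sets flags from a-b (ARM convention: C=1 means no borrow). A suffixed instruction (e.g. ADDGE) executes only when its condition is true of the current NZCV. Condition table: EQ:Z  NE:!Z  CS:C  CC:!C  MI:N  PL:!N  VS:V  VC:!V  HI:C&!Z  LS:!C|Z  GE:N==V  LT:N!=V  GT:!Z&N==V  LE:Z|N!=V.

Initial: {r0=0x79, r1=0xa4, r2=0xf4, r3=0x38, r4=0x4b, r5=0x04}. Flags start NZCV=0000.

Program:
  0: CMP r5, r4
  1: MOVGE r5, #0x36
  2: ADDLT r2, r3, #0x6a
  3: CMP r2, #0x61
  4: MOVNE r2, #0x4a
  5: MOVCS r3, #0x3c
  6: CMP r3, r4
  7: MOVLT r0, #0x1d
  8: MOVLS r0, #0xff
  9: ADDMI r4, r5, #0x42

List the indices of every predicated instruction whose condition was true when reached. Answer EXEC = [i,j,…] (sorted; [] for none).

0: ✓ CMP  NZCV=1000
1: · MOVGE
2: ✓ ADDLT  r2←0xa2
3: ✓ CMP  NZCV=0011
4: ✓ MOVNE  r2←0x4a
5: ✓ MOVCS  r3←0x3c
6: ✓ CMP  NZCV=1000
7: ✓ MOVLT  r0←0x1d
8: ✓ MOVLS  r0←0xff
9: ✓ ADDMI  r4←0x46

EXEC = [2,4,5,7,8,9]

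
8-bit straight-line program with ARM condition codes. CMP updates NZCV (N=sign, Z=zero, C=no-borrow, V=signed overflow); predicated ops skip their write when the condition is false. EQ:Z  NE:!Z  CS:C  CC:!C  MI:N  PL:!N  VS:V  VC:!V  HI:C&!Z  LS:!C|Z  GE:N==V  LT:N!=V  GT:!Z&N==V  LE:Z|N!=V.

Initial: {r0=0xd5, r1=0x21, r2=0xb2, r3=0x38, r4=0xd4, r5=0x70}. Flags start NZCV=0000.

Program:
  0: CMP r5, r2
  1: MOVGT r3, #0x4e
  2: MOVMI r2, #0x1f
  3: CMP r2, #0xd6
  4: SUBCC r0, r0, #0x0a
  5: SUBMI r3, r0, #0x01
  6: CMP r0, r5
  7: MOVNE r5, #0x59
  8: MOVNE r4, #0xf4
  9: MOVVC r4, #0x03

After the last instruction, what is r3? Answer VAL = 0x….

VAL = 0x4e

0: ✓ CMP  NZCV=1001
1: ✓ MOVGT  r3←0x4e
2: ✓ MOVMI  r2←0x1f
3: ✓ CMP  NZCV=0000
4: ✓ SUBCC  r0←0xcb
5: · SUBMI
6: ✓ CMP  NZCV=0011
7: ✓ MOVNE  r5←0x59
8: ✓ MOVNE  r4←0xf4
9: · MOVVC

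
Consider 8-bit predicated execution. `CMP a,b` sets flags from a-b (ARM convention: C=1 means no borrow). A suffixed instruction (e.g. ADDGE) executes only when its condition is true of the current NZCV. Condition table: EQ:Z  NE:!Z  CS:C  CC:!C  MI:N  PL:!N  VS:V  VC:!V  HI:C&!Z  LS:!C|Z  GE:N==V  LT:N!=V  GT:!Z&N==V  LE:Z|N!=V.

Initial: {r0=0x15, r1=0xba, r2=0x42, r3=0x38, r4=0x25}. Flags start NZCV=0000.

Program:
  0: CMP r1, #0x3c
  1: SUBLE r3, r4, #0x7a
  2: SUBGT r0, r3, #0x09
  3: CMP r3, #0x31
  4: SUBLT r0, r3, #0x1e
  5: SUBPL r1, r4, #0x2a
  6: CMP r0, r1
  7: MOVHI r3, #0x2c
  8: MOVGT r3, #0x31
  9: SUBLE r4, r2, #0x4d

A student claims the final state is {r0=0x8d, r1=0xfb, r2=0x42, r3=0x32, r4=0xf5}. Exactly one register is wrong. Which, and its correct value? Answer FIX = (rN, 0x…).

[0] flags=0011 → (cmp)
[1] flags=0011 LE?T → r3=0xab
[2] flags=0011 GT?F → skip
[3] flags=0011 → (cmp)
[4] flags=0011 LT?T → r0=0x8d
[5] flags=0011 PL?T → r1=0xfb
[6] flags=1000 → (cmp)
[7] flags=1000 HI?F → skip
[8] flags=1000 GT?F → skip
[9] flags=1000 LE?T → r4=0xf5

FIX = (r3, 0xab)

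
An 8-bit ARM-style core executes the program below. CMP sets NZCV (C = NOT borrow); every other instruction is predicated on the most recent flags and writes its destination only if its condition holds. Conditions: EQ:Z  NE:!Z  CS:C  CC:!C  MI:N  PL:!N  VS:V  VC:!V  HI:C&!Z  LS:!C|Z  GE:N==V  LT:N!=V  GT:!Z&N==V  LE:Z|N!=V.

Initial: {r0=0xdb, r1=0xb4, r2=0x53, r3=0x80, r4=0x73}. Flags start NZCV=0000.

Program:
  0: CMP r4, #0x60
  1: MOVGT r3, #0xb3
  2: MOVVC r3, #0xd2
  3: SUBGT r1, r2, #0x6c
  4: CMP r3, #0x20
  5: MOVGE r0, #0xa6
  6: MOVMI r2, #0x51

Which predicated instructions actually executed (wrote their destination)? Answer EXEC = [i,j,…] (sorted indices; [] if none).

EXEC = [1,2,3,6]

0: ✓ CMP  NZCV=0010
1: ✓ MOVGT  r3←0xb3
2: ✓ MOVVC  r3←0xd2
3: ✓ SUBGT  r1←0xe7
4: ✓ CMP  NZCV=1010
5: · MOVGE
6: ✓ MOVMI  r2←0x51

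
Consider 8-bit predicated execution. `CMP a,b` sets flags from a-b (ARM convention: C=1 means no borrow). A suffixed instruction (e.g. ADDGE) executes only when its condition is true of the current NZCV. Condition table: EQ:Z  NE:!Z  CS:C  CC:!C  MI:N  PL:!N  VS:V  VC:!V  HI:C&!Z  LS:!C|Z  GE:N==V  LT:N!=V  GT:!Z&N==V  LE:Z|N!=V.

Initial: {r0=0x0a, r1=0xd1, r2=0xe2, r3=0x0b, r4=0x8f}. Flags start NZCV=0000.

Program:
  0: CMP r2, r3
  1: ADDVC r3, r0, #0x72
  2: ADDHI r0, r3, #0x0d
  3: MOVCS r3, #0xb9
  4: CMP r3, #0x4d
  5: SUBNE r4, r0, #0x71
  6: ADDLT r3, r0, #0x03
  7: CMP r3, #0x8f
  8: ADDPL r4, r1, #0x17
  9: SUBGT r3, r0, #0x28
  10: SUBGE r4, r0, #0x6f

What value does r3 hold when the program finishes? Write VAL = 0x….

VAL = 0x8c

0: ✓ CMP  NZCV=1010
1: ✓ ADDVC  r3←0x7c
2: ✓ ADDHI  r0←0x89
3: ✓ MOVCS  r3←0xb9
4: ✓ CMP  NZCV=0011
5: ✓ SUBNE  r4←0x18
6: ✓ ADDLT  r3←0x8c
7: ✓ CMP  NZCV=1000
8: · ADDPL
9: · SUBGT
10: · SUBGE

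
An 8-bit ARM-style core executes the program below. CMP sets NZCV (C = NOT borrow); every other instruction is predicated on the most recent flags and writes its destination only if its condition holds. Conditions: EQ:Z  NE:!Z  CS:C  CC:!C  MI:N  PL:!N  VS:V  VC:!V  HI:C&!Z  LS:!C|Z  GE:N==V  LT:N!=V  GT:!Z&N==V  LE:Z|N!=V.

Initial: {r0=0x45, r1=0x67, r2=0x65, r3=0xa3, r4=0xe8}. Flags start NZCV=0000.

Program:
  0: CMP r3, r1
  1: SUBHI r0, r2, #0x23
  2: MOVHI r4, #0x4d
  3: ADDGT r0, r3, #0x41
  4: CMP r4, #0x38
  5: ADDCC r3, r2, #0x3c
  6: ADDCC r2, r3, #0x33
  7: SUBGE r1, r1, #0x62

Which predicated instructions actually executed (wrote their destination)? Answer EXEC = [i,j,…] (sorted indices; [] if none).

0: ✓ CMP  NZCV=0011
1: ✓ SUBHI  r0←0x42
2: ✓ MOVHI  r4←0x4d
3: · ADDGT
4: ✓ CMP  NZCV=0010
5: · ADDCC
6: · ADDCC
7: ✓ SUBGE  r1←0x05

EXEC = [1,2,7]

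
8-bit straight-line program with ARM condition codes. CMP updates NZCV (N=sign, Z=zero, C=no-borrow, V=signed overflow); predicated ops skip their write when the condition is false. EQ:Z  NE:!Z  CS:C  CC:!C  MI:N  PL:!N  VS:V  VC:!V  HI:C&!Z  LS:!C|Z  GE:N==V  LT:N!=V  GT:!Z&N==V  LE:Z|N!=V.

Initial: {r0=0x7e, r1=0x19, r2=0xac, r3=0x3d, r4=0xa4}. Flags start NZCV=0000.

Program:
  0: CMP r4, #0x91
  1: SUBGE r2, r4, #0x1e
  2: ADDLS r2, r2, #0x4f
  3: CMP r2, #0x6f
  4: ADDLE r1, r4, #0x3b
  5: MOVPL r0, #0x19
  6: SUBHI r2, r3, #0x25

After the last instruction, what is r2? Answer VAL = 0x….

[0] flags=0010 → (cmp)
[1] flags=0010 GE?T → r2=0x86
[2] flags=0010 LS?F → skip
[3] flags=0011 → (cmp)
[4] flags=0011 LE?T → r1=0xdf
[5] flags=0011 PL?T → r0=0x19
[6] flags=0011 HI?T → r2=0x18

VAL = 0x18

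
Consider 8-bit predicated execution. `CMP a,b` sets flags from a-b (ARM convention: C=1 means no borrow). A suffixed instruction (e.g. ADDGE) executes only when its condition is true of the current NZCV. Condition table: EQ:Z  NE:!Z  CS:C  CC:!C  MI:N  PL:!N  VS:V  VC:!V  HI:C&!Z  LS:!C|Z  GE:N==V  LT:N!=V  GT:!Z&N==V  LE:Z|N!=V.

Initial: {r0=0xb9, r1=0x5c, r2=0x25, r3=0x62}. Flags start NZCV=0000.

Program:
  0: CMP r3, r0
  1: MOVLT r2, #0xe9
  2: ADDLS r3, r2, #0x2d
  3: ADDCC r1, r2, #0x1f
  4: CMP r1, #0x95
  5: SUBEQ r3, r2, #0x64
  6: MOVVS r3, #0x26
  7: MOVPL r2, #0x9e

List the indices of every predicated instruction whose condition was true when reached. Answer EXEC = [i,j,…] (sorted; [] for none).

[0] flags=1001 → (cmp)
[1] flags=1001 LT?F → skip
[2] flags=1001 LS?T → r3=0x52
[3] flags=1001 CC?T → r1=0x44
[4] flags=1001 → (cmp)
[5] flags=1001 EQ?F → skip
[6] flags=1001 VS?T → r3=0x26
[7] flags=1001 PL?F → skip

EXEC = [2,3,6]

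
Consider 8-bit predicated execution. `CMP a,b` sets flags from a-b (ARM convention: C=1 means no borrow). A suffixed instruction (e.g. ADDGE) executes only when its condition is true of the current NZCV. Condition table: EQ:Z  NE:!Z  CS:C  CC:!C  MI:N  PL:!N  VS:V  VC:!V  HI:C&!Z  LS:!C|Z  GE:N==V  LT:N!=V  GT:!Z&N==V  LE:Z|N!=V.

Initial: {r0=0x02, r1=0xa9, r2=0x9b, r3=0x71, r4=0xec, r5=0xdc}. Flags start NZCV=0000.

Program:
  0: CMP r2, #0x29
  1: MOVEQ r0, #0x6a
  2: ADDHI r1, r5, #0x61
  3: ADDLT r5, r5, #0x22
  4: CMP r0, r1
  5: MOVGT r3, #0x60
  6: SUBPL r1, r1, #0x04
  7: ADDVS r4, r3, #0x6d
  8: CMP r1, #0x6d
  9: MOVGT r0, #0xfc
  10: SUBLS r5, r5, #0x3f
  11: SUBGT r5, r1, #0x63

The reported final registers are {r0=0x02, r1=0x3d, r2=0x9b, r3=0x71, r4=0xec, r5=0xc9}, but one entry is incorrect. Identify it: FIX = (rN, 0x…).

FIX = (r5, 0xbf)

0: ✓ CMP  NZCV=0011
1: · MOVEQ
2: ✓ ADDHI  r1←0x3d
3: ✓ ADDLT  r5←0xfe
4: ✓ CMP  NZCV=1000
5: · MOVGT
6: · SUBPL
7: · ADDVS
8: ✓ CMP  NZCV=1000
9: · MOVGT
10: ✓ SUBLS  r5←0xbf
11: · SUBGT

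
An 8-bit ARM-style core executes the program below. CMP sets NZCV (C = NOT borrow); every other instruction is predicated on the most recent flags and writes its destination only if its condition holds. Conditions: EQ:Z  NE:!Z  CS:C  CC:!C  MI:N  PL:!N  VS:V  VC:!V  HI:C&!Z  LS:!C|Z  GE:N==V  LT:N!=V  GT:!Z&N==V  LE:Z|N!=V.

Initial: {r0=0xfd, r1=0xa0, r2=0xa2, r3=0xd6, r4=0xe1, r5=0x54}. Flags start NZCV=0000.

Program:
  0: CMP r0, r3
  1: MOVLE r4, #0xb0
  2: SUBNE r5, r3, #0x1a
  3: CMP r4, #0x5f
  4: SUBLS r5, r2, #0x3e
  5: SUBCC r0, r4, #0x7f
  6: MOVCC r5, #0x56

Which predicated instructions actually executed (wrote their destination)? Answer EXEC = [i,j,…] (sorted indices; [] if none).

EXEC = [2]

0: ✓ CMP  NZCV=0010
1: · MOVLE
2: ✓ SUBNE  r5←0xbc
3: ✓ CMP  NZCV=1010
4: · SUBLS
5: · SUBCC
6: · MOVCC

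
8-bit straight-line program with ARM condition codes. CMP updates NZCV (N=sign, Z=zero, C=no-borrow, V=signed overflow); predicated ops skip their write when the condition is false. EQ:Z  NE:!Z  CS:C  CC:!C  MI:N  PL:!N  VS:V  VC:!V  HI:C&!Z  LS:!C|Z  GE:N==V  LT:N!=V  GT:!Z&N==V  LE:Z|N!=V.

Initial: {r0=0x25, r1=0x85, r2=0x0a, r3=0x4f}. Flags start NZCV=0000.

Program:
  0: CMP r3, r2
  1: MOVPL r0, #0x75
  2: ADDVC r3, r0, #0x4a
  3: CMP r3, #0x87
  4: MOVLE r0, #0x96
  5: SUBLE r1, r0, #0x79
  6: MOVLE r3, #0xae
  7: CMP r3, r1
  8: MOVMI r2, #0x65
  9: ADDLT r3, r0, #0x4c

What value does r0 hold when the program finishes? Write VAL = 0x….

[0] flags=0010 → (cmp)
[1] flags=0010 PL?T → r0=0x75
[2] flags=0010 VC?T → r3=0xbf
[3] flags=0010 → (cmp)
[4] flags=0010 LE?F → skip
[5] flags=0010 LE?F → skip
[6] flags=0010 LE?F → skip
[7] flags=0010 → (cmp)
[8] flags=0010 MI?F → skip
[9] flags=0010 LT?F → skip

VAL = 0x75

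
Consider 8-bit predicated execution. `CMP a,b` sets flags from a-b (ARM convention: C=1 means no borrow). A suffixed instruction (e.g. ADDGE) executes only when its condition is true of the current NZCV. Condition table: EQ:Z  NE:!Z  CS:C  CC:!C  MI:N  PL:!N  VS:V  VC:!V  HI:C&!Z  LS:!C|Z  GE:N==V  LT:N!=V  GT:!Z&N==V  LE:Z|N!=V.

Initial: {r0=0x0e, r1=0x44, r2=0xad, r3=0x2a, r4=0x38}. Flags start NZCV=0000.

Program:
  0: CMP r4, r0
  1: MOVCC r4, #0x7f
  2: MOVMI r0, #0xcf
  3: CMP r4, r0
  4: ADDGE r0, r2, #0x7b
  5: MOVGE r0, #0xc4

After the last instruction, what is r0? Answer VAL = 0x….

VAL = 0xc4

[0] flags=0010 → (cmp)
[1] flags=0010 CC?F → skip
[2] flags=0010 MI?F → skip
[3] flags=0010 → (cmp)
[4] flags=0010 GE?T → r0=0x28
[5] flags=0010 GE?T → r0=0xc4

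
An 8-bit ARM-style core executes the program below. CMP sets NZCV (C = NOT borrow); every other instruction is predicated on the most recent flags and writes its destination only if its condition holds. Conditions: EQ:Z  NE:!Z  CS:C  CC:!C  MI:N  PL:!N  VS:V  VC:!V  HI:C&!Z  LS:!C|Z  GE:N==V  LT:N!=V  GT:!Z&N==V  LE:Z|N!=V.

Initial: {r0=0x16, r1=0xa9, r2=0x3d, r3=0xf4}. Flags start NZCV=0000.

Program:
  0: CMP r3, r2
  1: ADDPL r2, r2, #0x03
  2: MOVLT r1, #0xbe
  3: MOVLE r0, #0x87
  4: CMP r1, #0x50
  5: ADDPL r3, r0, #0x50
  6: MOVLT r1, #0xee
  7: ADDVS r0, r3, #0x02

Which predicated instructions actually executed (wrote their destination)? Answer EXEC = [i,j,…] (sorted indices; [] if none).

EXEC = [2,3,5,6,7]

0: ✓ CMP  NZCV=1010
1: · ADDPL
2: ✓ MOVLT  r1←0xbe
3: ✓ MOVLE  r0←0x87
4: ✓ CMP  NZCV=0011
5: ✓ ADDPL  r3←0xd7
6: ✓ MOVLT  r1←0xee
7: ✓ ADDVS  r0←0xd9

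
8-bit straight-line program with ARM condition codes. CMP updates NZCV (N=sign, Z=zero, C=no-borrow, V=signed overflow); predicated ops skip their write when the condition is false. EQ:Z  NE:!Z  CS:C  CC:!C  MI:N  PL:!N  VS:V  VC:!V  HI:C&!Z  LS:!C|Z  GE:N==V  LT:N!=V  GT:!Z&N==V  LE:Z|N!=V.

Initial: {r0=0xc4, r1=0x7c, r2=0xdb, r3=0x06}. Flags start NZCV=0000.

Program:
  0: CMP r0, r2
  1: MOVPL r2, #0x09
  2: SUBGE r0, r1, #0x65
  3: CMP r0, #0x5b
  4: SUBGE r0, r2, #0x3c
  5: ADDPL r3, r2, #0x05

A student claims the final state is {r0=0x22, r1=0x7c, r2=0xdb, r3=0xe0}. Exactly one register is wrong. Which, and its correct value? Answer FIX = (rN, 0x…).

0: ✓ CMP  NZCV=1000
1: · MOVPL
2: · SUBGE
3: ✓ CMP  NZCV=0011
4: · SUBGE
5: ✓ ADDPL  r3←0xe0

FIX = (r0, 0xc4)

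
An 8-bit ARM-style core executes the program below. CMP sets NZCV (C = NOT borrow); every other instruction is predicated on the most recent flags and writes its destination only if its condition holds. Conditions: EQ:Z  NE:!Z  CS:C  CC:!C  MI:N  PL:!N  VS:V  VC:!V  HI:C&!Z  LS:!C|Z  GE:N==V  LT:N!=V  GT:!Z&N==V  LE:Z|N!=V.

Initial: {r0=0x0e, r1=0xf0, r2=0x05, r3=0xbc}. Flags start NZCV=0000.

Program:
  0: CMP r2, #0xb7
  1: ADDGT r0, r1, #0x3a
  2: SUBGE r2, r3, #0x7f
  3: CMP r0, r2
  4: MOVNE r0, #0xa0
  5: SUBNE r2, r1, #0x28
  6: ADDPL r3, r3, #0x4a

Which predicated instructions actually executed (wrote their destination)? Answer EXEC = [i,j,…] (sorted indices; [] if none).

0: ✓ CMP  NZCV=0000
1: ✓ ADDGT  r0←0x2a
2: ✓ SUBGE  r2←0x3d
3: ✓ CMP  NZCV=1000
4: ✓ MOVNE  r0←0xa0
5: ✓ SUBNE  r2←0xc8
6: · ADDPL

EXEC = [1,2,4,5]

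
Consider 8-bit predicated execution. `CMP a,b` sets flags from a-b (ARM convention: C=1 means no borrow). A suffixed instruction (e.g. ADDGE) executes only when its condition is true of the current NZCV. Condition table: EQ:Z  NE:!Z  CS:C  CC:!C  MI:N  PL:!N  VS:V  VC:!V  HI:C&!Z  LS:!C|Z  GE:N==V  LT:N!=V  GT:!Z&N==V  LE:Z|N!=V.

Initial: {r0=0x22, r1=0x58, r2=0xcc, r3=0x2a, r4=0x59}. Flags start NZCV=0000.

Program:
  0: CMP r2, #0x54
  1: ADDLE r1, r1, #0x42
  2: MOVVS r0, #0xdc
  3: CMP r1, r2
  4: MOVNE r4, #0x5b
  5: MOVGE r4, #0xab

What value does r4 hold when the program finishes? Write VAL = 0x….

[0] flags=0011 → (cmp)
[1] flags=0011 LE?T → r1=0x9a
[2] flags=0011 VS?T → r0=0xdc
[3] flags=1000 → (cmp)
[4] flags=1000 NE?T → r4=0x5b
[5] flags=1000 GE?F → skip

VAL = 0x5b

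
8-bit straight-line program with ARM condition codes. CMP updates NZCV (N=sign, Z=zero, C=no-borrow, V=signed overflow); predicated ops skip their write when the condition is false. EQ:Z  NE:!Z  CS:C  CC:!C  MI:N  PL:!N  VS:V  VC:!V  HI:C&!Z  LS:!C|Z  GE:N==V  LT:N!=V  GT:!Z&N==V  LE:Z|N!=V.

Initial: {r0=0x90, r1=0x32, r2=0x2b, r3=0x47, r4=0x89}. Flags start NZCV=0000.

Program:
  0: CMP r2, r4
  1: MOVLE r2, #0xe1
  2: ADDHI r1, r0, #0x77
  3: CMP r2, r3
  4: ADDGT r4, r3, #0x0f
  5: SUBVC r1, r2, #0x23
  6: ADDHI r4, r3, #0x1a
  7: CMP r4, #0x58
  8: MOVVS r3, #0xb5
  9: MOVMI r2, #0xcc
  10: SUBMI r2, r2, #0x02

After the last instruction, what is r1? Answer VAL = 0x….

0: ✓ CMP  NZCV=1001
1: · MOVLE
2: · ADDHI
3: ✓ CMP  NZCV=1000
4: · ADDGT
5: ✓ SUBVC  r1←0x08
6: · ADDHI
7: ✓ CMP  NZCV=0011
8: ✓ MOVVS  r3←0xb5
9: · MOVMI
10: · SUBMI

VAL = 0x08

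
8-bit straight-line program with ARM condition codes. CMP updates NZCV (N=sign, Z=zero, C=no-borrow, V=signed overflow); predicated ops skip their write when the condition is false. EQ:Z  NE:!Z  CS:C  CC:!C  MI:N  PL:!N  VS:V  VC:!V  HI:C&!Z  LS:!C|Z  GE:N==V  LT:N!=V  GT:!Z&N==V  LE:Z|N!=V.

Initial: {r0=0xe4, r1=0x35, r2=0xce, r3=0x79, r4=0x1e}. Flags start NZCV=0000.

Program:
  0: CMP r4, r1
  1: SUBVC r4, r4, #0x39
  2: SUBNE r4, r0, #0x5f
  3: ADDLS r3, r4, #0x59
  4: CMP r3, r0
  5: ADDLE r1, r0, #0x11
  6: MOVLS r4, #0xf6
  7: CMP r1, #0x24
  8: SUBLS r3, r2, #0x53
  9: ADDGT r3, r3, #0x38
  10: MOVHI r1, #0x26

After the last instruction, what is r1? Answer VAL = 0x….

0: ✓ CMP  NZCV=1000
1: ✓ SUBVC  r4←0xe5
2: ✓ SUBNE  r4←0x85
3: ✓ ADDLS  r3←0xde
4: ✓ CMP  NZCV=1000
5: ✓ ADDLE  r1←0xf5
6: ✓ MOVLS  r4←0xf6
7: ✓ CMP  NZCV=1010
8: · SUBLS
9: · ADDGT
10: ✓ MOVHI  r1←0x26

VAL = 0x26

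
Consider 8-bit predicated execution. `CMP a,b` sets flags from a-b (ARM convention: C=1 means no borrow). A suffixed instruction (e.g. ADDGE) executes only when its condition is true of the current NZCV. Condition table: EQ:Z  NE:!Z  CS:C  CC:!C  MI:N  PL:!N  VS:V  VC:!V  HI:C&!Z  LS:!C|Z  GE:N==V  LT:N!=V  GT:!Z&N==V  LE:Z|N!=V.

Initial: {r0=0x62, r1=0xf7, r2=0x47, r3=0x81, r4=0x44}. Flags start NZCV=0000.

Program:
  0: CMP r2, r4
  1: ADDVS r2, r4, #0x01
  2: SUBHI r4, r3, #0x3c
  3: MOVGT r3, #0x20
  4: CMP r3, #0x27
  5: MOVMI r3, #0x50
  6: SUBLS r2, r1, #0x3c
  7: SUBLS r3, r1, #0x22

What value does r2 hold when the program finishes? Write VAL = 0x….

VAL = 0xbb

[0] flags=0010 → (cmp)
[1] flags=0010 VS?F → skip
[2] flags=0010 HI?T → r4=0x45
[3] flags=0010 GT?T → r3=0x20
[4] flags=1000 → (cmp)
[5] flags=1000 MI?T → r3=0x50
[6] flags=1000 LS?T → r2=0xbb
[7] flags=1000 LS?T → r3=0xd5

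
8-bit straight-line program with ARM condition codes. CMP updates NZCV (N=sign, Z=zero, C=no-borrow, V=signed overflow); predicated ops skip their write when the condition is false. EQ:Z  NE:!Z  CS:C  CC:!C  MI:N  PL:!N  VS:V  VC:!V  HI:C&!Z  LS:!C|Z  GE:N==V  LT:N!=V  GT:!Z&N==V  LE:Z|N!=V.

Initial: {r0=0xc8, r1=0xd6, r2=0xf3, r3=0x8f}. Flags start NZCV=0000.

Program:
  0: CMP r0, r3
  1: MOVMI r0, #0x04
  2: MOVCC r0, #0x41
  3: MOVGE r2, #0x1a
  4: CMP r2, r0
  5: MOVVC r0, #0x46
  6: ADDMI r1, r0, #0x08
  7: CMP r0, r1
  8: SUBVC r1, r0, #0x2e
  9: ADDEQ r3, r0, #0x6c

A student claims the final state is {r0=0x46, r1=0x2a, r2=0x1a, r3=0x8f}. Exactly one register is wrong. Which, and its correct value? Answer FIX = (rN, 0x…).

FIX = (r1, 0x18)

0: ✓ CMP  NZCV=0010
1: · MOVMI
2: · MOVCC
3: ✓ MOVGE  r2←0x1a
4: ✓ CMP  NZCV=0000
5: ✓ MOVVC  r0←0x46
6: · ADDMI
7: ✓ CMP  NZCV=0000
8: ✓ SUBVC  r1←0x18
9: · ADDEQ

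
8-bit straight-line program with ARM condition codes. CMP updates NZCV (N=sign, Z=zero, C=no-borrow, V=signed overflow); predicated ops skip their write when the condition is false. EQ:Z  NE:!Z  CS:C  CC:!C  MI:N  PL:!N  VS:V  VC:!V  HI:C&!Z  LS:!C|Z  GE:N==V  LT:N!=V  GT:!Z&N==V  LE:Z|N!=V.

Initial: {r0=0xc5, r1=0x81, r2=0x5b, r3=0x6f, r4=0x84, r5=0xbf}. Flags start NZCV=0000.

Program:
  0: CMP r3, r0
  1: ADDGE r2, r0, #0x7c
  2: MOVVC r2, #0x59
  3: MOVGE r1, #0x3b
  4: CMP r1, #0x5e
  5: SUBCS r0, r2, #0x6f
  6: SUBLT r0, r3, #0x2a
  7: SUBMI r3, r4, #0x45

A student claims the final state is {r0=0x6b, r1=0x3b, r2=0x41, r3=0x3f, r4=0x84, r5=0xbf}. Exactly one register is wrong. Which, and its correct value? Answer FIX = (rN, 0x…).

FIX = (r0, 0x45)

0: ✓ CMP  NZCV=1001
1: ✓ ADDGE  r2←0x41
2: · MOVVC
3: ✓ MOVGE  r1←0x3b
4: ✓ CMP  NZCV=1000
5: · SUBCS
6: ✓ SUBLT  r0←0x45
7: ✓ SUBMI  r3←0x3f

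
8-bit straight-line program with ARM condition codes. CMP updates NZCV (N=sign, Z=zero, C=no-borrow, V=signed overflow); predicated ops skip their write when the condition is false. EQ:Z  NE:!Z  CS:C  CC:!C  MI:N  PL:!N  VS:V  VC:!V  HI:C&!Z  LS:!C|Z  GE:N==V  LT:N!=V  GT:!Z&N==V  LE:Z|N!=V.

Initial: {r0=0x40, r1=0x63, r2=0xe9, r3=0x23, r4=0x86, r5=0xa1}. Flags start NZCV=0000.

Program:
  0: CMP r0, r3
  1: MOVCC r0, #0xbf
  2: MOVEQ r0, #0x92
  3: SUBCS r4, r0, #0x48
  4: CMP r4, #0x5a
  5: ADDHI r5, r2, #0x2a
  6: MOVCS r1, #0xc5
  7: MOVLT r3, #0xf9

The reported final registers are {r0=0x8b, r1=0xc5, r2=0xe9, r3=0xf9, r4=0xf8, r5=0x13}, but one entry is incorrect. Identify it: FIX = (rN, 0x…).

0: ✓ CMP  NZCV=0010
1: · MOVCC
2: · MOVEQ
3: ✓ SUBCS  r4←0xf8
4: ✓ CMP  NZCV=1010
5: ✓ ADDHI  r5←0x13
6: ✓ MOVCS  r1←0xc5
7: ✓ MOVLT  r3←0xf9

FIX = (r0, 0x40)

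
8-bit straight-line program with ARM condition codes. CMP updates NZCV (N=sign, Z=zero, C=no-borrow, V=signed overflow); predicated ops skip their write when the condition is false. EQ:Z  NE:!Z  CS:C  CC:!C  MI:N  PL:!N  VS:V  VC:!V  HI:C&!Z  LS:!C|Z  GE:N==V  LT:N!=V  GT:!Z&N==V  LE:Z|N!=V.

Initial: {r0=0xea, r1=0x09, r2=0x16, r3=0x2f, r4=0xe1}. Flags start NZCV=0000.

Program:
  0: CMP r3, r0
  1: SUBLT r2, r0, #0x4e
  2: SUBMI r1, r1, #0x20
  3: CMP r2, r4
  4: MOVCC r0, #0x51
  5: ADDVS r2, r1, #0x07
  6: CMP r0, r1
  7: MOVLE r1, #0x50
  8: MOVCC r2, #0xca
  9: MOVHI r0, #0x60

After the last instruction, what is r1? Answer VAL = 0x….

VAL = 0x09

0: ✓ CMP  NZCV=0000
1: · SUBLT
2: · SUBMI
3: ✓ CMP  NZCV=0000
4: ✓ MOVCC  r0←0x51
5: · ADDVS
6: ✓ CMP  NZCV=0010
7: · MOVLE
8: · MOVCC
9: ✓ MOVHI  r0←0x60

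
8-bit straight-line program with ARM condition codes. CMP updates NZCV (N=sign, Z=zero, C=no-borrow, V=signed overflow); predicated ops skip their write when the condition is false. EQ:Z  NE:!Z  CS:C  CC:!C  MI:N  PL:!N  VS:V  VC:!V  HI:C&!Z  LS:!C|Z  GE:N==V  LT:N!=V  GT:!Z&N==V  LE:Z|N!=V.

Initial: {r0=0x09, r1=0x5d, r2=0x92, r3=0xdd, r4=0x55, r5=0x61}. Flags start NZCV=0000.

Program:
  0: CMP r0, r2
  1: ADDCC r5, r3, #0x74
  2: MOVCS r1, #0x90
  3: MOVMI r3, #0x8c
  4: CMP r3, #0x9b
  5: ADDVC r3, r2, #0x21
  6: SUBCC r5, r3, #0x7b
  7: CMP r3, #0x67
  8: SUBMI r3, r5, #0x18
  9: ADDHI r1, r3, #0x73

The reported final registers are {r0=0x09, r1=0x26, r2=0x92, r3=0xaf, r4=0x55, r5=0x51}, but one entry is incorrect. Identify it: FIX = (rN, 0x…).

[0] flags=0000 → (cmp)
[1] flags=0000 CC?T → r5=0x51
[2] flags=0000 CS?F → skip
[3] flags=0000 MI?F → skip
[4] flags=0010 → (cmp)
[5] flags=0010 VC?T → r3=0xb3
[6] flags=0010 CC?F → skip
[7] flags=0011 → (cmp)
[8] flags=0011 MI?F → skip
[9] flags=0011 HI?T → r1=0x26

FIX = (r3, 0xb3)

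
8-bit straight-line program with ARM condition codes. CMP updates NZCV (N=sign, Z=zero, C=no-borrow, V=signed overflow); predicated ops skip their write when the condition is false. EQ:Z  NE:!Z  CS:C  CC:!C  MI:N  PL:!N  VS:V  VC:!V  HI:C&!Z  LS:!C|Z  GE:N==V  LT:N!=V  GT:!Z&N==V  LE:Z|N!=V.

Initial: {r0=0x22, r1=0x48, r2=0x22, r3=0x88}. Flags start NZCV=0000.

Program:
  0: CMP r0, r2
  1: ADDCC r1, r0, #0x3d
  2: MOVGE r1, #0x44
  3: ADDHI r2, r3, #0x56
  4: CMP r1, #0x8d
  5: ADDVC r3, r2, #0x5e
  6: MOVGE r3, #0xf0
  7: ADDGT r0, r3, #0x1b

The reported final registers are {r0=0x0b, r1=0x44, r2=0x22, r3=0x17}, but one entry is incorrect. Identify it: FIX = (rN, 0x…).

0: ✓ CMP  NZCV=0110
1: · ADDCC
2: ✓ MOVGE  r1←0x44
3: · ADDHI
4: ✓ CMP  NZCV=1001
5: · ADDVC
6: ✓ MOVGE  r3←0xf0
7: ✓ ADDGT  r0←0x0b

FIX = (r3, 0xf0)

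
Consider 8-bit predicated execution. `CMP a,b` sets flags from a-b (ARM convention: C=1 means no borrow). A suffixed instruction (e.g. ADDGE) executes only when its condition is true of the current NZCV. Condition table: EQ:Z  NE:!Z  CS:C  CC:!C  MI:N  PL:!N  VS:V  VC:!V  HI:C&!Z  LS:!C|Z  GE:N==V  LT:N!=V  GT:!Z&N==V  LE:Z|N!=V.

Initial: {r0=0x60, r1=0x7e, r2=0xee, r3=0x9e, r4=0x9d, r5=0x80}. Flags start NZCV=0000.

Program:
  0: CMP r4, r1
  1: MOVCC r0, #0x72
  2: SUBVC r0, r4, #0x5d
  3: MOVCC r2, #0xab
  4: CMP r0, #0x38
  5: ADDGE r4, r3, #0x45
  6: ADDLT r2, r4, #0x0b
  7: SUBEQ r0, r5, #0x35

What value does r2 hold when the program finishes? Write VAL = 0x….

[0] flags=0011 → (cmp)
[1] flags=0011 CC?F → skip
[2] flags=0011 VC?F → skip
[3] flags=0011 CC?F → skip
[4] flags=0010 → (cmp)
[5] flags=0010 GE?T → r4=0xe3
[6] flags=0010 LT?F → skip
[7] flags=0010 EQ?F → skip

VAL = 0xee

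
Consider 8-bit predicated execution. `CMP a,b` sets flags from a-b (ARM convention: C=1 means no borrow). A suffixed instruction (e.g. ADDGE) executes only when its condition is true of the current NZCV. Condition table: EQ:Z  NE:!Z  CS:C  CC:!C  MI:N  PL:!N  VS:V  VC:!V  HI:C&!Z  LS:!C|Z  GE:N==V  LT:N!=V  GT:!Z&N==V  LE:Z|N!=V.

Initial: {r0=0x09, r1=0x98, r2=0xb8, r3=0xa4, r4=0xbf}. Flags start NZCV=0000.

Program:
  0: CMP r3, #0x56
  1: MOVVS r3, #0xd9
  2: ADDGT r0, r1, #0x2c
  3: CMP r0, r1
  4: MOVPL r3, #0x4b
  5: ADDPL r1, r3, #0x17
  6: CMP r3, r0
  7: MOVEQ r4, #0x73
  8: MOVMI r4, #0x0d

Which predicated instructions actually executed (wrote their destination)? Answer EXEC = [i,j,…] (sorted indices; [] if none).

[0] flags=0011 → (cmp)
[1] flags=0011 VS?T → r3=0xd9
[2] flags=0011 GT?F → skip
[3] flags=0000 → (cmp)
[4] flags=0000 PL?T → r3=0x4b
[5] flags=0000 PL?T → r1=0x62
[6] flags=0010 → (cmp)
[7] flags=0010 EQ?F → skip
[8] flags=0010 MI?F → skip

EXEC = [1,4,5]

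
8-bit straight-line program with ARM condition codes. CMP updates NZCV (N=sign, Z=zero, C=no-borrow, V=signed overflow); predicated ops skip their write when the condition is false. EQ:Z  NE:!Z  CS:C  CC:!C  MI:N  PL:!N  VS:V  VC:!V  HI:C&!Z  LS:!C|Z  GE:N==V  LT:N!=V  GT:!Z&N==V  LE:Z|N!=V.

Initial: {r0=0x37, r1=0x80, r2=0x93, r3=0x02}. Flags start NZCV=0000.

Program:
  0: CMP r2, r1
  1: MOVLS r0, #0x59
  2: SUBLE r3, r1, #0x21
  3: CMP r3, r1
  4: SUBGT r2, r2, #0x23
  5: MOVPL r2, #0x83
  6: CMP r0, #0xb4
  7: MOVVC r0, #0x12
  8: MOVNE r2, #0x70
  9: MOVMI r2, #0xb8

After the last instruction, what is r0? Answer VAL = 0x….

VAL = 0x37

0: ✓ CMP  NZCV=0010
1: · MOVLS
2: · SUBLE
3: ✓ CMP  NZCV=1001
4: ✓ SUBGT  r2←0x70
5: · MOVPL
6: ✓ CMP  NZCV=1001
7: · MOVVC
8: ✓ MOVNE  r2←0x70
9: ✓ MOVMI  r2←0xb8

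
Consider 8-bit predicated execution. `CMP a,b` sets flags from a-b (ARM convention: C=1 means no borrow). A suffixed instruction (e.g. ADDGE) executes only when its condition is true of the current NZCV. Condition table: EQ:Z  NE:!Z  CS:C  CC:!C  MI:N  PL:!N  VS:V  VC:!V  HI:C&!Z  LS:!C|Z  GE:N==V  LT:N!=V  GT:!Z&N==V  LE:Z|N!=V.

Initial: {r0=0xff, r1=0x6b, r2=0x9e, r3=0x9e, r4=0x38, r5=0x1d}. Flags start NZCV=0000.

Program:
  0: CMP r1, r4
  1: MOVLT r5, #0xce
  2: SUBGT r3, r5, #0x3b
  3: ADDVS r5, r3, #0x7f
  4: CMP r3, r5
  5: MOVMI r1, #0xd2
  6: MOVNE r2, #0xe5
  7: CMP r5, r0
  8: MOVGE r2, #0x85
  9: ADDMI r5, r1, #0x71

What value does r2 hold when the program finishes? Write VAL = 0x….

0: ✓ CMP  NZCV=0010
1: · MOVLT
2: ✓ SUBGT  r3←0xe2
3: · ADDVS
4: ✓ CMP  NZCV=1010
5: ✓ MOVMI  r1←0xd2
6: ✓ MOVNE  r2←0xe5
7: ✓ CMP  NZCV=0000
8: ✓ MOVGE  r2←0x85
9: · ADDMI

VAL = 0x85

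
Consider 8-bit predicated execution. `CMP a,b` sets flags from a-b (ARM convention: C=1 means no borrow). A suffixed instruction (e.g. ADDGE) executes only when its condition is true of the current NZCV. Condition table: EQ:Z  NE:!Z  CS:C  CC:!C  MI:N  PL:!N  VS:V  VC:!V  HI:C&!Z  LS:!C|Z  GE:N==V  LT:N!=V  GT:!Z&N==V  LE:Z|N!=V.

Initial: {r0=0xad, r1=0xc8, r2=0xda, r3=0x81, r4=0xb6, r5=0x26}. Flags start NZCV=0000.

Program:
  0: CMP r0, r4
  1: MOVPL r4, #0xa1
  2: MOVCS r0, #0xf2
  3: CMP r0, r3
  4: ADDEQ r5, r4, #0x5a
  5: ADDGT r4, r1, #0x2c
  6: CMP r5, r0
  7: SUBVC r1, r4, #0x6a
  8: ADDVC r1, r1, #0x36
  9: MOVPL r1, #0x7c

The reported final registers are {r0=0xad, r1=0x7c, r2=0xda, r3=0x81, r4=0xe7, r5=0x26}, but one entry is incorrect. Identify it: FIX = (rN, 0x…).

FIX = (r4, 0xf4)

[0] flags=1000 → (cmp)
[1] flags=1000 PL?F → skip
[2] flags=1000 CS?F → skip
[3] flags=0010 → (cmp)
[4] flags=0010 EQ?F → skip
[5] flags=0010 GT?T → r4=0xf4
[6] flags=0000 → (cmp)
[7] flags=0000 VC?T → r1=0x8a
[8] flags=0000 VC?T → r1=0xc0
[9] flags=0000 PL?T → r1=0x7c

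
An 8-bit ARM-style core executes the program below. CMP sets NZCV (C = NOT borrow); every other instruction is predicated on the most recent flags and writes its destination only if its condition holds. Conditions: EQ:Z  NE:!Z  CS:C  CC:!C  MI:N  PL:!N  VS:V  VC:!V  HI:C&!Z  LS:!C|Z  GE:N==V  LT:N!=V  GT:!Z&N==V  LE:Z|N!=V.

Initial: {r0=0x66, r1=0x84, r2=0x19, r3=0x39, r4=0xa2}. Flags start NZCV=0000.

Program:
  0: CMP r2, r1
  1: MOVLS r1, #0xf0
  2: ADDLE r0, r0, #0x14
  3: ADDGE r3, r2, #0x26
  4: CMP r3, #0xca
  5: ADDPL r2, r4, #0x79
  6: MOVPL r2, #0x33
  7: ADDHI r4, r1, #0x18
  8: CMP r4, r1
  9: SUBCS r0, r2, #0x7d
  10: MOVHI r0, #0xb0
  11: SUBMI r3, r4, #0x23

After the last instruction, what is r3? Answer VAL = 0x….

VAL = 0x7f

0: ✓ CMP  NZCV=1001
1: ✓ MOVLS  r1←0xf0
2: · ADDLE
3: ✓ ADDGE  r3←0x3f
4: ✓ CMP  NZCV=0000
5: ✓ ADDPL  r2←0x1b
6: ✓ MOVPL  r2←0x33
7: · ADDHI
8: ✓ CMP  NZCV=1000
9: · SUBCS
10: · MOVHI
11: ✓ SUBMI  r3←0x7f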